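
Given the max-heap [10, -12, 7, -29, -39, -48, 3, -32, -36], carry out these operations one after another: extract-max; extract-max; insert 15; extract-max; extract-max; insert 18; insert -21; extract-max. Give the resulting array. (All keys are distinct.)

extract-max → returns 10:
  remove root 10; move last element -36 to root → [-36, -12, 7, -29, -39, -48, 3, -32]
  -36 vs larger child 7 at index 2, swap → [7, -12, -36, -29, -39, -48, 3, -32]
  -36 vs larger child 3 at index 6, swap → [7, -12, 3, -29, -39, -48, -36, -32]
extract-max → returns 7:
  remove root 7; move last element -32 to root → [-32, -12, 3, -29, -39, -48, -36]
  -32 vs larger child 3 at index 2, swap → [3, -12, -32, -29, -39, -48, -36]
insert 15:
  append 15 at index 7 → [3, -12, -32, -29, -39, -48, -36, 15]
  15 > parent -29 at index 3, swap → [3, -12, -32, 15, -39, -48, -36, -29]
  15 > parent -12 at index 1, swap → [3, 15, -32, -12, -39, -48, -36, -29]
  15 > parent 3 at index 0, swap → [15, 3, -32, -12, -39, -48, -36, -29]
extract-max → returns 15:
  remove root 15; move last element -29 to root → [-29, 3, -32, -12, -39, -48, -36]
  -29 vs larger child 3 at index 1, swap → [3, -29, -32, -12, -39, -48, -36]
  -29 vs larger child -12 at index 3, swap → [3, -12, -32, -29, -39, -48, -36]
extract-max → returns 3:
  remove root 3; move last element -36 to root → [-36, -12, -32, -29, -39, -48]
  -36 vs larger child -12 at index 1, swap → [-12, -36, -32, -29, -39, -48]
  -36 vs larger child -29 at index 3, swap → [-12, -29, -32, -36, -39, -48]
insert 18:
  append 18 at index 6 → [-12, -29, -32, -36, -39, -48, 18]
  18 > parent -32 at index 2, swap → [-12, -29, 18, -36, -39, -48, -32]
  18 > parent -12 at index 0, swap → [18, -29, -12, -36, -39, -48, -32]
insert -21:
  append -21 at index 7 → [18, -29, -12, -36, -39, -48, -32, -21]
  -21 > parent -36 at index 3, swap → [18, -29, -12, -21, -39, -48, -32, -36]
  -21 > parent -29 at index 1, swap → [18, -21, -12, -29, -39, -48, -32, -36]
extract-max → returns 18:
  remove root 18; move last element -36 to root → [-36, -21, -12, -29, -39, -48, -32]
  -36 vs larger child -12 at index 2, swap → [-12, -21, -36, -29, -39, -48, -32]
  -36 vs larger child -32 at index 6, swap → [-12, -21, -32, -29, -39, -48, -36]

[-12, -21, -32, -29, -39, -48, -36]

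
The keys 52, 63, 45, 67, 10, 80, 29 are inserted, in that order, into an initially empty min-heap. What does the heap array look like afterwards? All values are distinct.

[10, 45, 29, 67, 63, 80, 52]

Insert 52:
  append 52 at index 0 → [52] (no swap needed)
Insert 63:
  append 63 at index 1 → [52, 63] (no swap needed)
Insert 45:
  append 45 at index 2 → [52, 63, 45]
  45 < parent 52 at index 0, swap → [45, 63, 52]
Insert 67:
  append 67 at index 3 → [45, 63, 52, 67] (no swap needed)
Insert 10:
  append 10 at index 4 → [45, 63, 52, 67, 10]
  10 < parent 63 at index 1, swap → [45, 10, 52, 67, 63]
  10 < parent 45 at index 0, swap → [10, 45, 52, 67, 63]
Insert 80:
  append 80 at index 5 → [10, 45, 52, 67, 63, 80] (no swap needed)
Insert 29:
  append 29 at index 6 → [10, 45, 52, 67, 63, 80, 29]
  29 < parent 52 at index 2, swap → [10, 45, 29, 67, 63, 80, 52]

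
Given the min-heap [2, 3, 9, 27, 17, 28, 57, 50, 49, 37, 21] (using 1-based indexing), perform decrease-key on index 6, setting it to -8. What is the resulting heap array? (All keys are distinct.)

[-8, 3, 2, 27, 17, 9, 57, 50, 49, 37, 21]

set index 6 from 28 to -8 → [2, 3, 9, 27, 17, -8, 57, 50, 49, 37, 21]
-8 < parent 9 at index 3, swap → [2, 3, -8, 27, 17, 9, 57, 50, 49, 37, 21]
-8 < parent 2 at index 1, swap → [-8, 3, 2, 27, 17, 9, 57, 50, 49, 37, 21]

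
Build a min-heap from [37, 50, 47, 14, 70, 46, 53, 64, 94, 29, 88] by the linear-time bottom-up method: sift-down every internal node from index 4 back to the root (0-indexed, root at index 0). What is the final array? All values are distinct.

sift down from index 4:
  70 vs smaller child 29 at index 9, swap → [37, 50, 47, 14, 29, 46, 53, 64, 94, 70, 88]
sift down from index 3: already satisfies heap property
sift down from index 2:
  47 vs smaller child 46 at index 5, swap → [37, 50, 46, 14, 29, 47, 53, 64, 94, 70, 88]
sift down from index 1:
  50 vs smaller child 14 at index 3, swap → [37, 14, 46, 50, 29, 47, 53, 64, 94, 70, 88]
sift down from index 0:
  37 vs smaller child 14 at index 1, swap → [14, 37, 46, 50, 29, 47, 53, 64, 94, 70, 88]
  37 vs smaller child 29 at index 4, swap → [14, 29, 46, 50, 37, 47, 53, 64, 94, 70, 88]

[14, 29, 46, 50, 37, 47, 53, 64, 94, 70, 88]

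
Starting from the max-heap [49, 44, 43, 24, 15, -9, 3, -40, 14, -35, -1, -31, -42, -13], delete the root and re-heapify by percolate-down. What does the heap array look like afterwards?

[44, 24, 43, 14, 15, -9, 3, -40, -13, -35, -1, -31, -42]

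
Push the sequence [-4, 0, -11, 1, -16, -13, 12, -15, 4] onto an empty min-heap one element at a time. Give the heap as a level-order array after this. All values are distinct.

Insert -4:
  append -4 at index 0 → [-4] (no swap needed)
Insert 0:
  append 0 at index 1 → [-4, 0] (no swap needed)
Insert -11:
  append -11 at index 2 → [-4, 0, -11]
  -11 < parent -4 at index 0, swap → [-11, 0, -4]
Insert 1:
  append 1 at index 3 → [-11, 0, -4, 1] (no swap needed)
Insert -16:
  append -16 at index 4 → [-11, 0, -4, 1, -16]
  -16 < parent 0 at index 1, swap → [-11, -16, -4, 1, 0]
  -16 < parent -11 at index 0, swap → [-16, -11, -4, 1, 0]
Insert -13:
  append -13 at index 5 → [-16, -11, -4, 1, 0, -13]
  -13 < parent -4 at index 2, swap → [-16, -11, -13, 1, 0, -4]
Insert 12:
  append 12 at index 6 → [-16, -11, -13, 1, 0, -4, 12] (no swap needed)
Insert -15:
  append -15 at index 7 → [-16, -11, -13, 1, 0, -4, 12, -15]
  -15 < parent 1 at index 3, swap → [-16, -11, -13, -15, 0, -4, 12, 1]
  -15 < parent -11 at index 1, swap → [-16, -15, -13, -11, 0, -4, 12, 1]
Insert 4:
  append 4 at index 8 → [-16, -15, -13, -11, 0, -4, 12, 1, 4] (no swap needed)

[-16, -15, -13, -11, 0, -4, 12, 1, 4]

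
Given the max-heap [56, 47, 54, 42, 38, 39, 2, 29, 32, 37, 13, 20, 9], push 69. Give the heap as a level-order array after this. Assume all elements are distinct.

[69, 47, 56, 42, 38, 39, 54, 29, 32, 37, 13, 20, 9, 2]

append 69 at index 13 → [56, 47, 54, 42, 38, 39, 2, 29, 32, 37, 13, 20, 9, 69]
69 > parent 2 at index 6, swap → [56, 47, 54, 42, 38, 39, 69, 29, 32, 37, 13, 20, 9, 2]
69 > parent 54 at index 2, swap → [56, 47, 69, 42, 38, 39, 54, 29, 32, 37, 13, 20, 9, 2]
69 > parent 56 at index 0, swap → [69, 47, 56, 42, 38, 39, 54, 29, 32, 37, 13, 20, 9, 2]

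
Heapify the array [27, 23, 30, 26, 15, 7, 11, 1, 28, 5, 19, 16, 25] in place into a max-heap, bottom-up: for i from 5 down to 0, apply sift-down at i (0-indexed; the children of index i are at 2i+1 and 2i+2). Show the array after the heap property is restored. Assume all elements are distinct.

sift down from index 5:
  7 vs larger child 25 at index 12, swap → [27, 23, 30, 26, 15, 25, 11, 1, 28, 5, 19, 16, 7]
sift down from index 4:
  15 vs larger child 19 at index 10, swap → [27, 23, 30, 26, 19, 25, 11, 1, 28, 5, 15, 16, 7]
sift down from index 3:
  26 vs larger child 28 at index 8, swap → [27, 23, 30, 28, 19, 25, 11, 1, 26, 5, 15, 16, 7]
sift down from index 2: already satisfies heap property
sift down from index 1:
  23 vs larger child 28 at index 3, swap → [27, 28, 30, 23, 19, 25, 11, 1, 26, 5, 15, 16, 7]
  23 vs larger child 26 at index 8, swap → [27, 28, 30, 26, 19, 25, 11, 1, 23, 5, 15, 16, 7]
sift down from index 0:
  27 vs larger child 30 at index 2, swap → [30, 28, 27, 26, 19, 25, 11, 1, 23, 5, 15, 16, 7]

[30, 28, 27, 26, 19, 25, 11, 1, 23, 5, 15, 16, 7]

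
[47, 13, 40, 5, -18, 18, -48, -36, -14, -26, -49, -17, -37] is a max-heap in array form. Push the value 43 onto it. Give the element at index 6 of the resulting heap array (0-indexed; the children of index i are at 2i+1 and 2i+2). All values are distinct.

40

append 43 at index 13 → [47, 13, 40, 5, -18, 18, -48, -36, -14, -26, -49, -17, -37, 43]
43 > parent -48 at index 6, swap → [47, 13, 40, 5, -18, 18, 43, -36, -14, -26, -49, -17, -37, -48]
43 > parent 40 at index 2, swap → [47, 13, 43, 5, -18, 18, 40, -36, -14, -26, -49, -17, -37, -48]
resulting array: [47, 13, 43, 5, -18, 18, 40, -36, -14, -26, -49, -17, -37, -48]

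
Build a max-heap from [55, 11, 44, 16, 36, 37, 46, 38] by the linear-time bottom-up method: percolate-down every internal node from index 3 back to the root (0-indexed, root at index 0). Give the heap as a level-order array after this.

sift down from index 3:
  16 vs only child 38 at index 7, swap → [55, 11, 44, 38, 36, 37, 46, 16]
sift down from index 2:
  44 vs larger child 46 at index 6, swap → [55, 11, 46, 38, 36, 37, 44, 16]
sift down from index 1:
  11 vs larger child 38 at index 3, swap → [55, 38, 46, 11, 36, 37, 44, 16]
  11 vs only child 16 at index 7, swap → [55, 38, 46, 16, 36, 37, 44, 11]
sift down from index 0: already satisfies heap property

[55, 38, 46, 16, 36, 37, 44, 11]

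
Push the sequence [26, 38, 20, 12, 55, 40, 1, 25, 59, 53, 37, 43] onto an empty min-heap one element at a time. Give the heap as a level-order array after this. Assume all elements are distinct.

Insert 26:
  append 26 at index 0 → [26] (no swap needed)
Insert 38:
  append 38 at index 1 → [26, 38] (no swap needed)
Insert 20:
  append 20 at index 2 → [26, 38, 20]
  20 < parent 26 at index 0, swap → [20, 38, 26]
Insert 12:
  append 12 at index 3 → [20, 38, 26, 12]
  12 < parent 38 at index 1, swap → [20, 12, 26, 38]
  12 < parent 20 at index 0, swap → [12, 20, 26, 38]
Insert 55:
  append 55 at index 4 → [12, 20, 26, 38, 55] (no swap needed)
Insert 40:
  append 40 at index 5 → [12, 20, 26, 38, 55, 40] (no swap needed)
Insert 1:
  append 1 at index 6 → [12, 20, 26, 38, 55, 40, 1]
  1 < parent 26 at index 2, swap → [12, 20, 1, 38, 55, 40, 26]
  1 < parent 12 at index 0, swap → [1, 20, 12, 38, 55, 40, 26]
Insert 25:
  append 25 at index 7 → [1, 20, 12, 38, 55, 40, 26, 25]
  25 < parent 38 at index 3, swap → [1, 20, 12, 25, 55, 40, 26, 38]
Insert 59:
  append 59 at index 8 → [1, 20, 12, 25, 55, 40, 26, 38, 59] (no swap needed)
Insert 53:
  append 53 at index 9 → [1, 20, 12, 25, 55, 40, 26, 38, 59, 53]
  53 < parent 55 at index 4, swap → [1, 20, 12, 25, 53, 40, 26, 38, 59, 55]
Insert 37:
  append 37 at index 10 → [1, 20, 12, 25, 53, 40, 26, 38, 59, 55, 37]
  37 < parent 53 at index 4, swap → [1, 20, 12, 25, 37, 40, 26, 38, 59, 55, 53]
Insert 43:
  append 43 at index 11 → [1, 20, 12, 25, 37, 40, 26, 38, 59, 55, 53, 43] (no swap needed)

[1, 20, 12, 25, 37, 40, 26, 38, 59, 55, 53, 43]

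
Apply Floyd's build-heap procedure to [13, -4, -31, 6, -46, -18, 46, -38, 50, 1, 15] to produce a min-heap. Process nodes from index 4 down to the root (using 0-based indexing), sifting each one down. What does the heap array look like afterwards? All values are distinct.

sift down from index 4: already satisfies heap property
sift down from index 3:
  6 vs smaller child -38 at index 7, swap → [13, -4, -31, -38, -46, -18, 46, 6, 50, 1, 15]
sift down from index 2: already satisfies heap property
sift down from index 1:
  -4 vs smaller child -46 at index 4, swap → [13, -46, -31, -38, -4, -18, 46, 6, 50, 1, 15]
sift down from index 0:
  13 vs smaller child -46 at index 1, swap → [-46, 13, -31, -38, -4, -18, 46, 6, 50, 1, 15]
  13 vs smaller child -38 at index 3, swap → [-46, -38, -31, 13, -4, -18, 46, 6, 50, 1, 15]
  13 vs smaller child 6 at index 7, swap → [-46, -38, -31, 6, -4, -18, 46, 13, 50, 1, 15]

[-46, -38, -31, 6, -4, -18, 46, 13, 50, 1, 15]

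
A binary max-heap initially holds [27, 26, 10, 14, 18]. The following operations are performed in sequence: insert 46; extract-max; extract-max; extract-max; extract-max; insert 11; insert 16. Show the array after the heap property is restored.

insert 46:
  append 46 at index 5 → [27, 26, 10, 14, 18, 46]
  46 > parent 10 at index 2, swap → [27, 26, 46, 14, 18, 10]
  46 > parent 27 at index 0, swap → [46, 26, 27, 14, 18, 10]
extract-max → returns 46:
  remove root 46; move last element 10 to root → [10, 26, 27, 14, 18]
  10 vs larger child 27 at index 2, swap → [27, 26, 10, 14, 18]
extract-max → returns 27:
  remove root 27; move last element 18 to root → [18, 26, 10, 14]
  18 vs larger child 26 at index 1, swap → [26, 18, 10, 14]
extract-max → returns 26:
  remove root 26; move last element 14 to root → [14, 18, 10]
  14 vs larger child 18 at index 1, swap → [18, 14, 10]
extract-max → returns 18:
  remove root 18; move last element 10 to root → [10, 14]
  10 vs only child 14 at index 1, swap → [14, 10]
insert 11:
  append 11 at index 2 → [14, 10, 11] (no swap needed)
insert 16:
  append 16 at index 3 → [14, 10, 11, 16]
  16 > parent 10 at index 1, swap → [14, 16, 11, 10]
  16 > parent 14 at index 0, swap → [16, 14, 11, 10]

[16, 14, 11, 10]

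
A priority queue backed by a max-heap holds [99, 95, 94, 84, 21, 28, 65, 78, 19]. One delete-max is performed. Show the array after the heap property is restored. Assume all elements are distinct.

[95, 84, 94, 78, 21, 28, 65, 19]

remove root 99; move last element 19 to root → [19, 95, 94, 84, 21, 28, 65, 78]
19 vs larger child 95 at index 1, swap → [95, 19, 94, 84, 21, 28, 65, 78]
19 vs larger child 84 at index 3, swap → [95, 84, 94, 19, 21, 28, 65, 78]
19 vs only child 78 at index 7, swap → [95, 84, 94, 78, 21, 28, 65, 19]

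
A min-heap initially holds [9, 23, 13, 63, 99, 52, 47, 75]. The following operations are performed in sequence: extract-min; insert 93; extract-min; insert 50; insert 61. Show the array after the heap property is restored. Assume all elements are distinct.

extract-min → returns 9:
  remove root 9; move last element 75 to root → [75, 23, 13, 63, 99, 52, 47]
  75 vs smaller child 13 at index 2, swap → [13, 23, 75, 63, 99, 52, 47]
  75 vs smaller child 47 at index 6, swap → [13, 23, 47, 63, 99, 52, 75]
insert 93:
  append 93 at index 7 → [13, 23, 47, 63, 99, 52, 75, 93] (no swap needed)
extract-min → returns 13:
  remove root 13; move last element 93 to root → [93, 23, 47, 63, 99, 52, 75]
  93 vs smaller child 23 at index 1, swap → [23, 93, 47, 63, 99, 52, 75]
  93 vs smaller child 63 at index 3, swap → [23, 63, 47, 93, 99, 52, 75]
insert 50:
  append 50 at index 7 → [23, 63, 47, 93, 99, 52, 75, 50]
  50 < parent 93 at index 3, swap → [23, 63, 47, 50, 99, 52, 75, 93]
  50 < parent 63 at index 1, swap → [23, 50, 47, 63, 99, 52, 75, 93]
insert 61:
  append 61 at index 8 → [23, 50, 47, 63, 99, 52, 75, 93, 61]
  61 < parent 63 at index 3, swap → [23, 50, 47, 61, 99, 52, 75, 93, 63]

[23, 50, 47, 61, 99, 52, 75, 93, 63]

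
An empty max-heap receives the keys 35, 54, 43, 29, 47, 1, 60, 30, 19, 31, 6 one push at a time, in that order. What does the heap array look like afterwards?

[60, 47, 54, 30, 35, 1, 43, 29, 19, 31, 6]

Insert 35:
  append 35 at index 0 → [35] (no swap needed)
Insert 54:
  append 54 at index 1 → [35, 54]
  54 > parent 35 at index 0, swap → [54, 35]
Insert 43:
  append 43 at index 2 → [54, 35, 43] (no swap needed)
Insert 29:
  append 29 at index 3 → [54, 35, 43, 29] (no swap needed)
Insert 47:
  append 47 at index 4 → [54, 35, 43, 29, 47]
  47 > parent 35 at index 1, swap → [54, 47, 43, 29, 35]
Insert 1:
  append 1 at index 5 → [54, 47, 43, 29, 35, 1] (no swap needed)
Insert 60:
  append 60 at index 6 → [54, 47, 43, 29, 35, 1, 60]
  60 > parent 43 at index 2, swap → [54, 47, 60, 29, 35, 1, 43]
  60 > parent 54 at index 0, swap → [60, 47, 54, 29, 35, 1, 43]
Insert 30:
  append 30 at index 7 → [60, 47, 54, 29, 35, 1, 43, 30]
  30 > parent 29 at index 3, swap → [60, 47, 54, 30, 35, 1, 43, 29]
Insert 19:
  append 19 at index 8 → [60, 47, 54, 30, 35, 1, 43, 29, 19] (no swap needed)
Insert 31:
  append 31 at index 9 → [60, 47, 54, 30, 35, 1, 43, 29, 19, 31] (no swap needed)
Insert 6:
  append 6 at index 10 → [60, 47, 54, 30, 35, 1, 43, 29, 19, 31, 6] (no swap needed)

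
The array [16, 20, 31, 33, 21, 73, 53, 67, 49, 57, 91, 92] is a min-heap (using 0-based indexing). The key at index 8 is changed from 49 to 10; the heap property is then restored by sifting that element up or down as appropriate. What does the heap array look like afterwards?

set index 8 from 49 to 10 → [16, 20, 31, 33, 21, 73, 53, 67, 10, 57, 91, 92]
10 < parent 33 at index 3, swap → [16, 20, 31, 10, 21, 73, 53, 67, 33, 57, 91, 92]
10 < parent 20 at index 1, swap → [16, 10, 31, 20, 21, 73, 53, 67, 33, 57, 91, 92]
10 < parent 16 at index 0, swap → [10, 16, 31, 20, 21, 73, 53, 67, 33, 57, 91, 92]

[10, 16, 31, 20, 21, 73, 53, 67, 33, 57, 91, 92]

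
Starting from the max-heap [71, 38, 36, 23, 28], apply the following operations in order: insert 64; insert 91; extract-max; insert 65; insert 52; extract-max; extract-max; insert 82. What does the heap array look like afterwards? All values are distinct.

insert 64:
  append 64 at index 5 → [71, 38, 36, 23, 28, 64]
  64 > parent 36 at index 2, swap → [71, 38, 64, 23, 28, 36]
insert 91:
  append 91 at index 6 → [71, 38, 64, 23, 28, 36, 91]
  91 > parent 64 at index 2, swap → [71, 38, 91, 23, 28, 36, 64]
  91 > parent 71 at index 0, swap → [91, 38, 71, 23, 28, 36, 64]
extract-max → returns 91:
  remove root 91; move last element 64 to root → [64, 38, 71, 23, 28, 36]
  64 vs larger child 71 at index 2, swap → [71, 38, 64, 23, 28, 36]
insert 65:
  append 65 at index 6 → [71, 38, 64, 23, 28, 36, 65]
  65 > parent 64 at index 2, swap → [71, 38, 65, 23, 28, 36, 64]
insert 52:
  append 52 at index 7 → [71, 38, 65, 23, 28, 36, 64, 52]
  52 > parent 23 at index 3, swap → [71, 38, 65, 52, 28, 36, 64, 23]
  52 > parent 38 at index 1, swap → [71, 52, 65, 38, 28, 36, 64, 23]
extract-max → returns 71:
  remove root 71; move last element 23 to root → [23, 52, 65, 38, 28, 36, 64]
  23 vs larger child 65 at index 2, swap → [65, 52, 23, 38, 28, 36, 64]
  23 vs larger child 64 at index 6, swap → [65, 52, 64, 38, 28, 36, 23]
extract-max → returns 65:
  remove root 65; move last element 23 to root → [23, 52, 64, 38, 28, 36]
  23 vs larger child 64 at index 2, swap → [64, 52, 23, 38, 28, 36]
  23 vs only child 36 at index 5, swap → [64, 52, 36, 38, 28, 23]
insert 82:
  append 82 at index 6 → [64, 52, 36, 38, 28, 23, 82]
  82 > parent 36 at index 2, swap → [64, 52, 82, 38, 28, 23, 36]
  82 > parent 64 at index 0, swap → [82, 52, 64, 38, 28, 23, 36]

[82, 52, 64, 38, 28, 23, 36]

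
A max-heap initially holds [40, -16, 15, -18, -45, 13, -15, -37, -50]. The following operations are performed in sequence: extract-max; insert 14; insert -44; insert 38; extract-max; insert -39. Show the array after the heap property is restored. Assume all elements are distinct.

extract-max → returns 40:
  remove root 40; move last element -50 to root → [-50, -16, 15, -18, -45, 13, -15, -37]
  -50 vs larger child 15 at index 2, swap → [15, -16, -50, -18, -45, 13, -15, -37]
  -50 vs larger child 13 at index 5, swap → [15, -16, 13, -18, -45, -50, -15, -37]
insert 14:
  append 14 at index 8 → [15, -16, 13, -18, -45, -50, -15, -37, 14]
  14 > parent -18 at index 3, swap → [15, -16, 13, 14, -45, -50, -15, -37, -18]
  14 > parent -16 at index 1, swap → [15, 14, 13, -16, -45, -50, -15, -37, -18]
insert -44:
  append -44 at index 9 → [15, 14, 13, -16, -45, -50, -15, -37, -18, -44]
  -44 > parent -45 at index 4, swap → [15, 14, 13, -16, -44, -50, -15, -37, -18, -45]
insert 38:
  append 38 at index 10 → [15, 14, 13, -16, -44, -50, -15, -37, -18, -45, 38]
  38 > parent -44 at index 4, swap → [15, 14, 13, -16, 38, -50, -15, -37, -18, -45, -44]
  38 > parent 14 at index 1, swap → [15, 38, 13, -16, 14, -50, -15, -37, -18, -45, -44]
  38 > parent 15 at index 0, swap → [38, 15, 13, -16, 14, -50, -15, -37, -18, -45, -44]
extract-max → returns 38:
  remove root 38; move last element -44 to root → [-44, 15, 13, -16, 14, -50, -15, -37, -18, -45]
  -44 vs larger child 15 at index 1, swap → [15, -44, 13, -16, 14, -50, -15, -37, -18, -45]
  -44 vs larger child 14 at index 4, swap → [15, 14, 13, -16, -44, -50, -15, -37, -18, -45]
insert -39:
  append -39 at index 10 → [15, 14, 13, -16, -44, -50, -15, -37, -18, -45, -39]
  -39 > parent -44 at index 4, swap → [15, 14, 13, -16, -39, -50, -15, -37, -18, -45, -44]

[15, 14, 13, -16, -39, -50, -15, -37, -18, -45, -44]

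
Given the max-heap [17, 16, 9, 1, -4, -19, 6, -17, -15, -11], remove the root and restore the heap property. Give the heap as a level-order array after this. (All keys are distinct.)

[16, 1, 9, -11, -4, -19, 6, -17, -15]

remove root 17; move last element -11 to root → [-11, 16, 9, 1, -4, -19, 6, -17, -15]
-11 vs larger child 16 at index 1, swap → [16, -11, 9, 1, -4, -19, 6, -17, -15]
-11 vs larger child 1 at index 3, swap → [16, 1, 9, -11, -4, -19, 6, -17, -15]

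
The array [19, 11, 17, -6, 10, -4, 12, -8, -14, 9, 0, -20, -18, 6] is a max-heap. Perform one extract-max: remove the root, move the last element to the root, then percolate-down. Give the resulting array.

[17, 11, 12, -6, 10, -4, 6, -8, -14, 9, 0, -20, -18]

remove root 19; move last element 6 to root → [6, 11, 17, -6, 10, -4, 12, -8, -14, 9, 0, -20, -18]
6 vs larger child 17 at index 2, swap → [17, 11, 6, -6, 10, -4, 12, -8, -14, 9, 0, -20, -18]
6 vs larger child 12 at index 6, swap → [17, 11, 12, -6, 10, -4, 6, -8, -14, 9, 0, -20, -18]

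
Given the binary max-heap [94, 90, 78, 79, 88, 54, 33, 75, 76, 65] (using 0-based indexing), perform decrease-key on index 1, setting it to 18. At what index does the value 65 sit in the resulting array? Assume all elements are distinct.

set index 1 from 90 to 18 → [94, 18, 78, 79, 88, 54, 33, 75, 76, 65]
18 vs larger child 88 at index 4, swap → [94, 88, 78, 79, 18, 54, 33, 75, 76, 65]
18 vs only child 65 at index 9, swap → [94, 88, 78, 79, 65, 54, 33, 75, 76, 18]
resulting array: [94, 88, 78, 79, 65, 54, 33, 75, 76, 18]

4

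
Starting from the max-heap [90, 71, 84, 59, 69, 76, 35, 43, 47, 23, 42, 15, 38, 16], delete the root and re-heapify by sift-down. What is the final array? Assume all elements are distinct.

[84, 71, 76, 59, 69, 38, 35, 43, 47, 23, 42, 15, 16]

remove root 90; move last element 16 to root → [16, 71, 84, 59, 69, 76, 35, 43, 47, 23, 42, 15, 38]
16 vs larger child 84 at index 2, swap → [84, 71, 16, 59, 69, 76, 35, 43, 47, 23, 42, 15, 38]
16 vs larger child 76 at index 5, swap → [84, 71, 76, 59, 69, 16, 35, 43, 47, 23, 42, 15, 38]
16 vs larger child 38 at index 12, swap → [84, 71, 76, 59, 69, 38, 35, 43, 47, 23, 42, 15, 16]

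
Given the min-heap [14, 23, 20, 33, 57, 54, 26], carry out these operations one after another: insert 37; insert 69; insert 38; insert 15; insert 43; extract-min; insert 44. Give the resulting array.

[15, 23, 20, 33, 38, 43, 26, 37, 69, 57, 54, 44]

insert 37:
  append 37 at index 7 → [14, 23, 20, 33, 57, 54, 26, 37] (no swap needed)
insert 69:
  append 69 at index 8 → [14, 23, 20, 33, 57, 54, 26, 37, 69] (no swap needed)
insert 38:
  append 38 at index 9 → [14, 23, 20, 33, 57, 54, 26, 37, 69, 38]
  38 < parent 57 at index 4, swap → [14, 23, 20, 33, 38, 54, 26, 37, 69, 57]
insert 15:
  append 15 at index 10 → [14, 23, 20, 33, 38, 54, 26, 37, 69, 57, 15]
  15 < parent 38 at index 4, swap → [14, 23, 20, 33, 15, 54, 26, 37, 69, 57, 38]
  15 < parent 23 at index 1, swap → [14, 15, 20, 33, 23, 54, 26, 37, 69, 57, 38]
insert 43:
  append 43 at index 11 → [14, 15, 20, 33, 23, 54, 26, 37, 69, 57, 38, 43]
  43 < parent 54 at index 5, swap → [14, 15, 20, 33, 23, 43, 26, 37, 69, 57, 38, 54]
extract-min → returns 14:
  remove root 14; move last element 54 to root → [54, 15, 20, 33, 23, 43, 26, 37, 69, 57, 38]
  54 vs smaller child 15 at index 1, swap → [15, 54, 20, 33, 23, 43, 26, 37, 69, 57, 38]
  54 vs smaller child 23 at index 4, swap → [15, 23, 20, 33, 54, 43, 26, 37, 69, 57, 38]
  54 vs smaller child 38 at index 10, swap → [15, 23, 20, 33, 38, 43, 26, 37, 69, 57, 54]
insert 44:
  append 44 at index 11 → [15, 23, 20, 33, 38, 43, 26, 37, 69, 57, 54, 44] (no swap needed)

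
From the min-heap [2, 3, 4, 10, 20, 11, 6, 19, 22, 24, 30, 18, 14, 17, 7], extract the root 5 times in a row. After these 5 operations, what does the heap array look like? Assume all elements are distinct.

[10, 18, 11, 19, 20, 14, 17, 30, 22, 24]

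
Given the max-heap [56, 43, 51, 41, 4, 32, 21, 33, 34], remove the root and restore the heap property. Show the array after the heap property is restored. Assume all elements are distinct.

remove root 56; move last element 34 to root → [34, 43, 51, 41, 4, 32, 21, 33]
34 vs larger child 51 at index 2, swap → [51, 43, 34, 41, 4, 32, 21, 33]

[51, 43, 34, 41, 4, 32, 21, 33]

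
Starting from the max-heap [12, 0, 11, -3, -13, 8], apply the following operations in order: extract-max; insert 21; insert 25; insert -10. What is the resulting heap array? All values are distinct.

extract-max → returns 12:
  remove root 12; move last element 8 to root → [8, 0, 11, -3, -13]
  8 vs larger child 11 at index 2, swap → [11, 0, 8, -3, -13]
insert 21:
  append 21 at index 5 → [11, 0, 8, -3, -13, 21]
  21 > parent 8 at index 2, swap → [11, 0, 21, -3, -13, 8]
  21 > parent 11 at index 0, swap → [21, 0, 11, -3, -13, 8]
insert 25:
  append 25 at index 6 → [21, 0, 11, -3, -13, 8, 25]
  25 > parent 11 at index 2, swap → [21, 0, 25, -3, -13, 8, 11]
  25 > parent 21 at index 0, swap → [25, 0, 21, -3, -13, 8, 11]
insert -10:
  append -10 at index 7 → [25, 0, 21, -3, -13, 8, 11, -10] (no swap needed)

[25, 0, 21, -3, -13, 8, 11, -10]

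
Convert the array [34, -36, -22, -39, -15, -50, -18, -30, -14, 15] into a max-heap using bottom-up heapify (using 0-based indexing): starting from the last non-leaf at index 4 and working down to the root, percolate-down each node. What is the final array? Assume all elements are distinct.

sift down from index 4:
  -15 vs only child 15 at index 9, swap → [34, -36, -22, -39, 15, -50, -18, -30, -14, -15]
sift down from index 3:
  -39 vs larger child -14 at index 8, swap → [34, -36, -22, -14, 15, -50, -18, -30, -39, -15]
sift down from index 2:
  -22 vs larger child -18 at index 6, swap → [34, -36, -18, -14, 15, -50, -22, -30, -39, -15]
sift down from index 1:
  -36 vs larger child 15 at index 4, swap → [34, 15, -18, -14, -36, -50, -22, -30, -39, -15]
  -36 vs only child -15 at index 9, swap → [34, 15, -18, -14, -15, -50, -22, -30, -39, -36]
sift down from index 0: already satisfies heap property

[34, 15, -18, -14, -15, -50, -22, -30, -39, -36]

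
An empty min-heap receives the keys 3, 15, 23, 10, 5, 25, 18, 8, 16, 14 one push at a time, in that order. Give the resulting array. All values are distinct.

[3, 5, 18, 8, 10, 25, 23, 15, 16, 14]

Insert 3:
  append 3 at index 0 → [3] (no swap needed)
Insert 15:
  append 15 at index 1 → [3, 15] (no swap needed)
Insert 23:
  append 23 at index 2 → [3, 15, 23] (no swap needed)
Insert 10:
  append 10 at index 3 → [3, 15, 23, 10]
  10 < parent 15 at index 1, swap → [3, 10, 23, 15]
Insert 5:
  append 5 at index 4 → [3, 10, 23, 15, 5]
  5 < parent 10 at index 1, swap → [3, 5, 23, 15, 10]
Insert 25:
  append 25 at index 5 → [3, 5, 23, 15, 10, 25] (no swap needed)
Insert 18:
  append 18 at index 6 → [3, 5, 23, 15, 10, 25, 18]
  18 < parent 23 at index 2, swap → [3, 5, 18, 15, 10, 25, 23]
Insert 8:
  append 8 at index 7 → [3, 5, 18, 15, 10, 25, 23, 8]
  8 < parent 15 at index 3, swap → [3, 5, 18, 8, 10, 25, 23, 15]
Insert 16:
  append 16 at index 8 → [3, 5, 18, 8, 10, 25, 23, 15, 16] (no swap needed)
Insert 14:
  append 14 at index 9 → [3, 5, 18, 8, 10, 25, 23, 15, 16, 14] (no swap needed)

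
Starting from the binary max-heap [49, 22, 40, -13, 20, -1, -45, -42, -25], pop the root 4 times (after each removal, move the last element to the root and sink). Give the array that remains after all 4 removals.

extract-max #1 returns 49:
  remove root 49; move last element -25 to root → [-25, 22, 40, -13, 20, -1, -45, -42]
  -25 vs larger child 40 at index 2, swap → [40, 22, -25, -13, 20, -1, -45, -42]
  -25 vs larger child -1 at index 5, swap → [40, 22, -1, -13, 20, -25, -45, -42]
extract-max #2 returns 40:
  remove root 40; move last element -42 to root → [-42, 22, -1, -13, 20, -25, -45]
  -42 vs larger child 22 at index 1, swap → [22, -42, -1, -13, 20, -25, -45]
  -42 vs larger child 20 at index 4, swap → [22, 20, -1, -13, -42, -25, -45]
extract-max #3 returns 22:
  remove root 22; move last element -45 to root → [-45, 20, -1, -13, -42, -25]
  -45 vs larger child 20 at index 1, swap → [20, -45, -1, -13, -42, -25]
  -45 vs larger child -13 at index 3, swap → [20, -13, -1, -45, -42, -25]
extract-max #4 returns 20:
  remove root 20; move last element -25 to root → [-25, -13, -1, -45, -42]
  -25 vs larger child -1 at index 2, swap → [-1, -13, -25, -45, -42]

[-1, -13, -25, -45, -42]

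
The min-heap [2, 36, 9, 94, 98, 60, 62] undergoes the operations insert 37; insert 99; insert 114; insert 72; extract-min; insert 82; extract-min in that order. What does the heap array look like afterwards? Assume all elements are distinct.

insert 37:
  append 37 at index 7 → [2, 36, 9, 94, 98, 60, 62, 37]
  37 < parent 94 at index 3, swap → [2, 36, 9, 37, 98, 60, 62, 94]
insert 99:
  append 99 at index 8 → [2, 36, 9, 37, 98, 60, 62, 94, 99] (no swap needed)
insert 114:
  append 114 at index 9 → [2, 36, 9, 37, 98, 60, 62, 94, 99, 114] (no swap needed)
insert 72:
  append 72 at index 10 → [2, 36, 9, 37, 98, 60, 62, 94, 99, 114, 72]
  72 < parent 98 at index 4, swap → [2, 36, 9, 37, 72, 60, 62, 94, 99, 114, 98]
extract-min → returns 2:
  remove root 2; move last element 98 to root → [98, 36, 9, 37, 72, 60, 62, 94, 99, 114]
  98 vs smaller child 9 at index 2, swap → [9, 36, 98, 37, 72, 60, 62, 94, 99, 114]
  98 vs smaller child 60 at index 5, swap → [9, 36, 60, 37, 72, 98, 62, 94, 99, 114]
insert 82:
  append 82 at index 10 → [9, 36, 60, 37, 72, 98, 62, 94, 99, 114, 82] (no swap needed)
extract-min → returns 9:
  remove root 9; move last element 82 to root → [82, 36, 60, 37, 72, 98, 62, 94, 99, 114]
  82 vs smaller child 36 at index 1, swap → [36, 82, 60, 37, 72, 98, 62, 94, 99, 114]
  82 vs smaller child 37 at index 3, swap → [36, 37, 60, 82, 72, 98, 62, 94, 99, 114]

[36, 37, 60, 82, 72, 98, 62, 94, 99, 114]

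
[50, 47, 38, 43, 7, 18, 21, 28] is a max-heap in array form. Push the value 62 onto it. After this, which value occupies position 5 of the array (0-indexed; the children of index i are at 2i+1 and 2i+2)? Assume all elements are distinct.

18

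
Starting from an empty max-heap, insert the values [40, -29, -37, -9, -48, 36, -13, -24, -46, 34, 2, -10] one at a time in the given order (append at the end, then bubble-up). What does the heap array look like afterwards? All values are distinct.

[40, 34, 36, -24, 2, -10, -13, -29, -46, -48, -9, -37]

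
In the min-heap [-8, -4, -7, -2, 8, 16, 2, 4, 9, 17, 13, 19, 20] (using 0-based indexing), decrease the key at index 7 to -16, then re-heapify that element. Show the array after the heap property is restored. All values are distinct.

[-16, -8, -7, -4, 8, 16, 2, -2, 9, 17, 13, 19, 20]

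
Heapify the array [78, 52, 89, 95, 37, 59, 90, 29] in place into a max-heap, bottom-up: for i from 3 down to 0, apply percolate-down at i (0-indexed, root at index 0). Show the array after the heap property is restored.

sift down from index 3: already satisfies heap property
sift down from index 2:
  89 vs larger child 90 at index 6, swap → [78, 52, 90, 95, 37, 59, 89, 29]
sift down from index 1:
  52 vs larger child 95 at index 3, swap → [78, 95, 90, 52, 37, 59, 89, 29]
sift down from index 0:
  78 vs larger child 95 at index 1, swap → [95, 78, 90, 52, 37, 59, 89, 29]

[95, 78, 90, 52, 37, 59, 89, 29]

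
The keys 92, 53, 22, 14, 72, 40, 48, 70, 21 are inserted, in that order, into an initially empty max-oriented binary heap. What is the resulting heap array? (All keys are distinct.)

Insert 92:
  append 92 at index 0 → [92] (no swap needed)
Insert 53:
  append 53 at index 1 → [92, 53] (no swap needed)
Insert 22:
  append 22 at index 2 → [92, 53, 22] (no swap needed)
Insert 14:
  append 14 at index 3 → [92, 53, 22, 14] (no swap needed)
Insert 72:
  append 72 at index 4 → [92, 53, 22, 14, 72]
  72 > parent 53 at index 1, swap → [92, 72, 22, 14, 53]
Insert 40:
  append 40 at index 5 → [92, 72, 22, 14, 53, 40]
  40 > parent 22 at index 2, swap → [92, 72, 40, 14, 53, 22]
Insert 48:
  append 48 at index 6 → [92, 72, 40, 14, 53, 22, 48]
  48 > parent 40 at index 2, swap → [92, 72, 48, 14, 53, 22, 40]
Insert 70:
  append 70 at index 7 → [92, 72, 48, 14, 53, 22, 40, 70]
  70 > parent 14 at index 3, swap → [92, 72, 48, 70, 53, 22, 40, 14]
Insert 21:
  append 21 at index 8 → [92, 72, 48, 70, 53, 22, 40, 14, 21] (no swap needed)

[92, 72, 48, 70, 53, 22, 40, 14, 21]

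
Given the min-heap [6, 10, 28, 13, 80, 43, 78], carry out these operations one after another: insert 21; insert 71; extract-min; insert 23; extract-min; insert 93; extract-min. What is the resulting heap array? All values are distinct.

insert 21:
  append 21 at index 7 → [6, 10, 28, 13, 80, 43, 78, 21] (no swap needed)
insert 71:
  append 71 at index 8 → [6, 10, 28, 13, 80, 43, 78, 21, 71] (no swap needed)
extract-min → returns 6:
  remove root 6; move last element 71 to root → [71, 10, 28, 13, 80, 43, 78, 21]
  71 vs smaller child 10 at index 1, swap → [10, 71, 28, 13, 80, 43, 78, 21]
  71 vs smaller child 13 at index 3, swap → [10, 13, 28, 71, 80, 43, 78, 21]
  71 vs only child 21 at index 7, swap → [10, 13, 28, 21, 80, 43, 78, 71]
insert 23:
  append 23 at index 8 → [10, 13, 28, 21, 80, 43, 78, 71, 23] (no swap needed)
extract-min → returns 10:
  remove root 10; move last element 23 to root → [23, 13, 28, 21, 80, 43, 78, 71]
  23 vs smaller child 13 at index 1, swap → [13, 23, 28, 21, 80, 43, 78, 71]
  23 vs smaller child 21 at index 3, swap → [13, 21, 28, 23, 80, 43, 78, 71]
insert 93:
  append 93 at index 8 → [13, 21, 28, 23, 80, 43, 78, 71, 93] (no swap needed)
extract-min → returns 13:
  remove root 13; move last element 93 to root → [93, 21, 28, 23, 80, 43, 78, 71]
  93 vs smaller child 21 at index 1, swap → [21, 93, 28, 23, 80, 43, 78, 71]
  93 vs smaller child 23 at index 3, swap → [21, 23, 28, 93, 80, 43, 78, 71]
  93 vs only child 71 at index 7, swap → [21, 23, 28, 71, 80, 43, 78, 93]

[21, 23, 28, 71, 80, 43, 78, 93]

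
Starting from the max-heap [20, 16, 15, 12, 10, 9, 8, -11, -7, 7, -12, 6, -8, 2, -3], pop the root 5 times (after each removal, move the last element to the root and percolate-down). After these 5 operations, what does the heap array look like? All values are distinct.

[9, 7, 8, -3, 2, 6, -12, -11, -7, -8]

extract-max #1 returns 20:
  remove root 20; move last element -3 to root → [-3, 16, 15, 12, 10, 9, 8, -11, -7, 7, -12, 6, -8, 2]
  -3 vs larger child 16 at index 1, swap → [16, -3, 15, 12, 10, 9, 8, -11, -7, 7, -12, 6, -8, 2]
  -3 vs larger child 12 at index 3, swap → [16, 12, 15, -3, 10, 9, 8, -11, -7, 7, -12, 6, -8, 2]
extract-max #2 returns 16:
  remove root 16; move last element 2 to root → [2, 12, 15, -3, 10, 9, 8, -11, -7, 7, -12, 6, -8]
  2 vs larger child 15 at index 2, swap → [15, 12, 2, -3, 10, 9, 8, -11, -7, 7, -12, 6, -8]
  2 vs larger child 9 at index 5, swap → [15, 12, 9, -3, 10, 2, 8, -11, -7, 7, -12, 6, -8]
  2 vs larger child 6 at index 11, swap → [15, 12, 9, -3, 10, 6, 8, -11, -7, 7, -12, 2, -8]
extract-max #3 returns 15:
  remove root 15; move last element -8 to root → [-8, 12, 9, -3, 10, 6, 8, -11, -7, 7, -12, 2]
  -8 vs larger child 12 at index 1, swap → [12, -8, 9, -3, 10, 6, 8, -11, -7, 7, -12, 2]
  -8 vs larger child 10 at index 4, swap → [12, 10, 9, -3, -8, 6, 8, -11, -7, 7, -12, 2]
  -8 vs larger child 7 at index 9, swap → [12, 10, 9, -3, 7, 6, 8, -11, -7, -8, -12, 2]
extract-max #4 returns 12:
  remove root 12; move last element 2 to root → [2, 10, 9, -3, 7, 6, 8, -11, -7, -8, -12]
  2 vs larger child 10 at index 1, swap → [10, 2, 9, -3, 7, 6, 8, -11, -7, -8, -12]
  2 vs larger child 7 at index 4, swap → [10, 7, 9, -3, 2, 6, 8, -11, -7, -8, -12]
extract-max #5 returns 10:
  remove root 10; move last element -12 to root → [-12, 7, 9, -3, 2, 6, 8, -11, -7, -8]
  -12 vs larger child 9 at index 2, swap → [9, 7, -12, -3, 2, 6, 8, -11, -7, -8]
  -12 vs larger child 8 at index 6, swap → [9, 7, 8, -3, 2, 6, -12, -11, -7, -8]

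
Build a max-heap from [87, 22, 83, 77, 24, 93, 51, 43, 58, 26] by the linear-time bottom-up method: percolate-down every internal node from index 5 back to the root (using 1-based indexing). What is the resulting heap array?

[93, 77, 87, 58, 26, 83, 51, 43, 22, 24]

sift down from index 5:
  24 vs only child 26 at index 10, swap → [87, 22, 83, 77, 26, 93, 51, 43, 58, 24]
sift down from index 4: already satisfies heap property
sift down from index 3:
  83 vs larger child 93 at index 6, swap → [87, 22, 93, 77, 26, 83, 51, 43, 58, 24]
sift down from index 2:
  22 vs larger child 77 at index 4, swap → [87, 77, 93, 22, 26, 83, 51, 43, 58, 24]
  22 vs larger child 58 at index 9, swap → [87, 77, 93, 58, 26, 83, 51, 43, 22, 24]
sift down from index 1:
  87 vs larger child 93 at index 3, swap → [93, 77, 87, 58, 26, 83, 51, 43, 22, 24]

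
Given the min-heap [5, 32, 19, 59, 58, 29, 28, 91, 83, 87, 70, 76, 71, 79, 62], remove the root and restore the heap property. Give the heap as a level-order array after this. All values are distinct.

[19, 32, 28, 59, 58, 29, 62, 91, 83, 87, 70, 76, 71, 79]

remove root 5; move last element 62 to root → [62, 32, 19, 59, 58, 29, 28, 91, 83, 87, 70, 76, 71, 79]
62 vs smaller child 19 at index 2, swap → [19, 32, 62, 59, 58, 29, 28, 91, 83, 87, 70, 76, 71, 79]
62 vs smaller child 28 at index 6, swap → [19, 32, 28, 59, 58, 29, 62, 91, 83, 87, 70, 76, 71, 79]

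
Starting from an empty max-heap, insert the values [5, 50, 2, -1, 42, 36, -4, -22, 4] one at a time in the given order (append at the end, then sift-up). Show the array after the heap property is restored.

Insert 5:
  append 5 at index 0 → [5] (no swap needed)
Insert 50:
  append 50 at index 1 → [5, 50]
  50 > parent 5 at index 0, swap → [50, 5]
Insert 2:
  append 2 at index 2 → [50, 5, 2] (no swap needed)
Insert -1:
  append -1 at index 3 → [50, 5, 2, -1] (no swap needed)
Insert 42:
  append 42 at index 4 → [50, 5, 2, -1, 42]
  42 > parent 5 at index 1, swap → [50, 42, 2, -1, 5]
Insert 36:
  append 36 at index 5 → [50, 42, 2, -1, 5, 36]
  36 > parent 2 at index 2, swap → [50, 42, 36, -1, 5, 2]
Insert -4:
  append -4 at index 6 → [50, 42, 36, -1, 5, 2, -4] (no swap needed)
Insert -22:
  append -22 at index 7 → [50, 42, 36, -1, 5, 2, -4, -22] (no swap needed)
Insert 4:
  append 4 at index 8 → [50, 42, 36, -1, 5, 2, -4, -22, 4]
  4 > parent -1 at index 3, swap → [50, 42, 36, 4, 5, 2, -4, -22, -1]

[50, 42, 36, 4, 5, 2, -4, -22, -1]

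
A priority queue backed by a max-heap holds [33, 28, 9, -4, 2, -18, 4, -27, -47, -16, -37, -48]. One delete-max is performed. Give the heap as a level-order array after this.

remove root 33; move last element -48 to root → [-48, 28, 9, -4, 2, -18, 4, -27, -47, -16, -37]
-48 vs larger child 28 at index 1, swap → [28, -48, 9, -4, 2, -18, 4, -27, -47, -16, -37]
-48 vs larger child 2 at index 4, swap → [28, 2, 9, -4, -48, -18, 4, -27, -47, -16, -37]
-48 vs larger child -16 at index 9, swap → [28, 2, 9, -4, -16, -18, 4, -27, -47, -48, -37]

[28, 2, 9, -4, -16, -18, 4, -27, -47, -48, -37]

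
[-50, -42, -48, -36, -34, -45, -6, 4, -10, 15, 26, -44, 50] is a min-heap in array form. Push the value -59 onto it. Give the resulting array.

append -59 at index 13 → [-50, -42, -48, -36, -34, -45, -6, 4, -10, 15, 26, -44, 50, -59]
-59 < parent -6 at index 6, swap → [-50, -42, -48, -36, -34, -45, -59, 4, -10, 15, 26, -44, 50, -6]
-59 < parent -48 at index 2, swap → [-50, -42, -59, -36, -34, -45, -48, 4, -10, 15, 26, -44, 50, -6]
-59 < parent -50 at index 0, swap → [-59, -42, -50, -36, -34, -45, -48, 4, -10, 15, 26, -44, 50, -6]

[-59, -42, -50, -36, -34, -45, -48, 4, -10, 15, 26, -44, 50, -6]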